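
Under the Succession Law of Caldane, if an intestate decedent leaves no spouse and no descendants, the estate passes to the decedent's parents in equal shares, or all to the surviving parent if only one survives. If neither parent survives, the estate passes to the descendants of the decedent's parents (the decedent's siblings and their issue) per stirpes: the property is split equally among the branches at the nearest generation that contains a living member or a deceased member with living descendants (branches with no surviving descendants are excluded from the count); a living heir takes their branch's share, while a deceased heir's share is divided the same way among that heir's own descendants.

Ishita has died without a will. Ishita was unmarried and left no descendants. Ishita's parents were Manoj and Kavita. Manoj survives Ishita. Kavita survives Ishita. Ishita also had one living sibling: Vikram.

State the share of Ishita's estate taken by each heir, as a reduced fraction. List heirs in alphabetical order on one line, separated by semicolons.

Kavita 1/2; Manoj 1/2

Both parents survive, so Manoj and Kavita each take 1/2. The siblings take nothing because a surviving parent has priority.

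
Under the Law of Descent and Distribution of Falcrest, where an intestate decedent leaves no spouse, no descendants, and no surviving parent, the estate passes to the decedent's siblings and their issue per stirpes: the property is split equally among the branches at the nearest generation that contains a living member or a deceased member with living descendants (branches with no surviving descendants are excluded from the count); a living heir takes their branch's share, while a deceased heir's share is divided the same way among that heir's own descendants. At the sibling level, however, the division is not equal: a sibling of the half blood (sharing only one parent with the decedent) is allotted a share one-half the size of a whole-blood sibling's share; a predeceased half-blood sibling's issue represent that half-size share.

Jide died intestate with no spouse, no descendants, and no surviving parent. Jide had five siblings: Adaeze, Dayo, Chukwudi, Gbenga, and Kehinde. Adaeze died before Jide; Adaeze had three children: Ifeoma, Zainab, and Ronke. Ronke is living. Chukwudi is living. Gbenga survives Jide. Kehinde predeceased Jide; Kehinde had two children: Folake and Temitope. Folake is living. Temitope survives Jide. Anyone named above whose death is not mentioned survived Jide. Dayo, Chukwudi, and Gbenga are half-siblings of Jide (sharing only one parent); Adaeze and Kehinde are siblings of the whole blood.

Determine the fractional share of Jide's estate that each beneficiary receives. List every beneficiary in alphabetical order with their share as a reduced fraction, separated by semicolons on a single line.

No spouse, descendants, or parent survives, so the estate passes to Jide's siblings per stirpes.
Half-blood siblings count for one-half the weight of whole-blood siblings at the initial division.
Dividing 1 in proportion to weights (total weight 7/2): Adaeze (weight 1) → 2/7; Dayo (weight 1/2) → 1/7; Chukwudi (weight 1/2) → 1/7; Gbenga (weight 1/2) → 1/7; Kehinde (weight 1) → 2/7.
Adaeze predeceased; the 2/7 allotted to Adaeze's branch passes to Adaeze's issue by representation.
The 2/7 is divided into 3 equal shares of 2/21 among Ifeoma, Zainab, Ronke.
Ifeoma is living and takes 2/21.
Zainab is living and takes 2/21.
Ronke is living and takes 2/21.
Dayo is living and takes 1/7.
Chukwudi is living and takes 1/7.
Gbenga is living and takes 1/7.
Kehinde predeceased; the 2/7 allotted to Kehinde's branch passes to Kehinde's issue by representation.
The 2/7 is divided into 2 equal shares of 1/7 among Folake, Temitope.
Folake is living and takes 1/7.
Temitope is living and takes 1/7.

Chukwudi 1/7; Dayo 1/7; Folake 1/7; Gbenga 1/7; Ifeoma 2/21; Ronke 2/21; Temitope 1/7; Zainab 2/21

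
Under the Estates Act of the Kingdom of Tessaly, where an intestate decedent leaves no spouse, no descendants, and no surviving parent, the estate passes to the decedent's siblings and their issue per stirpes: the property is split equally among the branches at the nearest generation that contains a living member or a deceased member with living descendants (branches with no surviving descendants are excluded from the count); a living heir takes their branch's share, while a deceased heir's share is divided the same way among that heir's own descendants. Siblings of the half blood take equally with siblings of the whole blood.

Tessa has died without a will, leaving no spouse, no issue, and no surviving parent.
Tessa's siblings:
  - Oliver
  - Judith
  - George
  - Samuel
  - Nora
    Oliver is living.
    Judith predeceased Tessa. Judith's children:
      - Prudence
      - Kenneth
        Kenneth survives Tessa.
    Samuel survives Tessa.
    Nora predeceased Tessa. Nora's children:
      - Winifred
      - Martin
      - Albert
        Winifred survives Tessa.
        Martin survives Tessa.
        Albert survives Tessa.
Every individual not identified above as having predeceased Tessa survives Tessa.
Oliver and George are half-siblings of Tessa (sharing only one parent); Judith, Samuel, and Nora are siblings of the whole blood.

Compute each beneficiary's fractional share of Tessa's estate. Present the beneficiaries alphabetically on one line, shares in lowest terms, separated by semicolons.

Albert 1/15; George 1/5; Kenneth 1/10; Martin 1/15; Oliver 1/5; Prudence 1/10; Samuel 1/5; Winifred 1/15

No spouse, descendants, or parent survives, so the estate passes to Tessa's siblings per stirpes.
Half-blood and whole-blood siblings take equally under the stated rule.
The estate is divided into 5 equal shares of 1/5 among Oliver, Judith, George, Samuel, Nora.
Oliver is living and takes 1/5.
Judith predeceased; the 1/5 allotted to Judith's branch passes to Judith's issue by representation.
The 1/5 is divided into 2 equal shares of 1/10 among Prudence, Kenneth.
Prudence is living and takes 1/10.
Kenneth is living and takes 1/10.
George is living and takes 1/5.
Samuel is living and takes 1/5.
Nora predeceased; the 1/5 allotted to Nora's branch passes to Nora's issue by representation.
The 1/5 is divided into 3 equal shares of 1/15 among Winifred, Martin, Albert.
Winifred is living and takes 1/15.
Martin is living and takes 1/15.
Albert is living and takes 1/15.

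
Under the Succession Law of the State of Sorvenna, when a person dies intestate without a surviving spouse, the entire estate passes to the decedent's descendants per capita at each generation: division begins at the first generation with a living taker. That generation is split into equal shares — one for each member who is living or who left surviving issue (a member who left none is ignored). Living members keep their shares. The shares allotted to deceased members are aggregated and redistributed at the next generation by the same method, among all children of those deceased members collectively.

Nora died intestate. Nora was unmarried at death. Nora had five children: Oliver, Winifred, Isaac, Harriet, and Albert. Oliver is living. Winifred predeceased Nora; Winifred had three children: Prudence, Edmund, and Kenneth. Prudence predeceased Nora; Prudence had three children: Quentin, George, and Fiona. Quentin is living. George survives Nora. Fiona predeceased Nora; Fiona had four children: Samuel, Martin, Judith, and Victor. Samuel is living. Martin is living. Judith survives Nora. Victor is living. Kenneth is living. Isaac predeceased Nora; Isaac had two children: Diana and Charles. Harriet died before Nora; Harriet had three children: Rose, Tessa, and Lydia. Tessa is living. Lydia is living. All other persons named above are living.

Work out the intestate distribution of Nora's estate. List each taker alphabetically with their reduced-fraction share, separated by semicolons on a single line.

There is no surviving spouse, so the entire estate passes to Nora's descendants per capita at each generation.
At generation 1 (Oliver, Winifred, Isaac, Harriet, Albert) there are 5 shares of (1)/5 = 1/5 each.
Living: Oliver and Albert — each takes 1/5.
Deceased: Winifred, Isaac, and Harriet. Their combined 3/5 is pooled and carried to generation 2.
At generation 2 (Prudence, Edmund, Kenneth, Diana, Charles, Rose, Tessa, Lydia) there are 8 shares of (3/5)/8 = 3/40 each.
Living: Edmund, Kenneth, Diana, Charles, Rose, Tessa, and Lydia — each takes 3/40.
Deceased: Prudence. That 3/40 share is carried to generation 3.
At generation 3 (Quentin, George, Fiona) there are 3 shares of (3/40)/3 = 1/40 each.
Living: Quentin and George — each takes 1/40.
Deceased: Fiona. That 1/40 share is carried to generation 4.
At generation 4 (Samuel, Martin, Judith, Victor) there are 4 shares of (1/40)/4 = 1/160 each.
Living: Samuel, Martin, Judith, and Victor — each takes 1/160.

Albert 1/5; Charles 3/40; Diana 3/40; Edmund 3/40; George 1/40; Judith 1/160; Kenneth 3/40; Lydia 3/40; Martin 1/160; Oliver 1/5; Quentin 1/40; Rose 3/40; Samuel 1/160; Tessa 3/40; Victor 1/160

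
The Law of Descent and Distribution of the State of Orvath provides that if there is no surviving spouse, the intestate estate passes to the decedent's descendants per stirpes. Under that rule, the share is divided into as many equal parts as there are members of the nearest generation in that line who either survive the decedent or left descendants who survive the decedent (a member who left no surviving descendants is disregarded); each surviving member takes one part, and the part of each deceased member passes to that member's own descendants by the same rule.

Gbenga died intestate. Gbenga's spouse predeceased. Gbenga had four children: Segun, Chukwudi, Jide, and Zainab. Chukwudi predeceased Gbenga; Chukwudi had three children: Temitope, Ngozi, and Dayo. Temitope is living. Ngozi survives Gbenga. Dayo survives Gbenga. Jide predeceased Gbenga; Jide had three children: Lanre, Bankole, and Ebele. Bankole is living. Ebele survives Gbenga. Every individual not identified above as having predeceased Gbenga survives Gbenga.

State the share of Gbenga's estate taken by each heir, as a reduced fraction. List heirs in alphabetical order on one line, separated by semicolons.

There is no surviving spouse, so the entire estate passes to Gbenga's descendants per stirpes.
The estate is divided into 4 equal shares of 1/4 among Segun, Chukwudi, Jide, Zainab.
Segun is living and takes 1/4.
Chukwudi predeceased; the 1/4 allotted to Chukwudi's branch passes to Chukwudi's issue by representation.
The 1/4 is divided into 3 equal shares of 1/12 among Temitope, Ngozi, Dayo.
Temitope is living and takes 1/12.
Ngozi is living and takes 1/12.
Dayo is living and takes 1/12.
Jide predeceased; the 1/4 allotted to Jide's branch passes to Jide's issue by representation.
The 1/4 is divided into 3 equal shares of 1/12 among Lanre, Bankole, Ebele.
Lanre is living and takes 1/12.
Bankole is living and takes 1/12.
Ebele is living and takes 1/12.
Zainab is living and takes 1/4.

Bankole 1/12; Dayo 1/12; Ebele 1/12; Lanre 1/12; Ngozi 1/12; Segun 1/4; Temitope 1/12; Zainab 1/4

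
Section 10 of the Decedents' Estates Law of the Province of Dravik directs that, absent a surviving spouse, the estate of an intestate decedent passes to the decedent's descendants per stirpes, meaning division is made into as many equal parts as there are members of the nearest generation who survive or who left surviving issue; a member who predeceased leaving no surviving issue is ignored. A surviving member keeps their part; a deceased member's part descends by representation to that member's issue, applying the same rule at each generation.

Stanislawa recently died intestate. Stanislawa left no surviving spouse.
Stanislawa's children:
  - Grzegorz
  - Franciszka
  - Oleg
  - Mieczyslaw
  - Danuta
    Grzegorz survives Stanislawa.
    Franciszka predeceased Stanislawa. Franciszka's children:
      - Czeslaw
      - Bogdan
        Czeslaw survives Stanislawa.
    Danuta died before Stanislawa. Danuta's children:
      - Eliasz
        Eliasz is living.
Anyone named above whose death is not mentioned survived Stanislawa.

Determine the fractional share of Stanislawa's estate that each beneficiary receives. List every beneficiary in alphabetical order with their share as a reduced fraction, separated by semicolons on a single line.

There is no surviving spouse, so the entire estate passes to Stanislawa's descendants per stirpes.
The estate is divided into 5 equal shares of 1/5 among Grzegorz, Franciszka, Oleg, Mieczyslaw, Danuta.
Grzegorz is living and takes 1/5.
Franciszka predeceased; the 1/5 allotted to Franciszka's branch passes to Franciszka's issue by representation.
The 1/5 is divided into 2 equal shares of 1/10 among Czeslaw, Bogdan.
Czeslaw is living and takes 1/10.
Bogdan is living and takes 1/10.
Oleg is living and takes 1/5.
Mieczyslaw is living and takes 1/5.
Danuta predeceased; the 1/5 allotted to Danuta's branch passes to Danuta's issue by representation.
Eliasz is the sole taker at this level and receives the full 1/5.

Bogdan 1/10; Czeslaw 1/10; Eliasz 1/5; Grzegorz 1/5; Mieczyslaw 1/5; Oleg 1/5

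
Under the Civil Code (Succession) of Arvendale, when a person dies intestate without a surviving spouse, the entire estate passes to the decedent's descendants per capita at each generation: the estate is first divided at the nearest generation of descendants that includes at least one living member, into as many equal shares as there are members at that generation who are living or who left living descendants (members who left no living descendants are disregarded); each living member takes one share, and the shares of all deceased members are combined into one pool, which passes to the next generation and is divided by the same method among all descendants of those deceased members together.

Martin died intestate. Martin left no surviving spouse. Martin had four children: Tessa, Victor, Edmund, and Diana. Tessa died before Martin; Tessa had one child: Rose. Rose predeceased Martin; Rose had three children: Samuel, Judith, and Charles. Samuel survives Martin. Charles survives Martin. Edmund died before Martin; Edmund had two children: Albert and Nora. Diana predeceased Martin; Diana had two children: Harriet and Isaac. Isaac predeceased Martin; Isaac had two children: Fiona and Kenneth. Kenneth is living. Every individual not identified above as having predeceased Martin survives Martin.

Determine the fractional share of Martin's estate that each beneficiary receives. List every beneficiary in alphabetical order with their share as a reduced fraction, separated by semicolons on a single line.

Albert 3/20; Charles 3/50; Fiona 3/50; Harriet 3/20; Judith 3/50; Kenneth 3/50; Nora 3/20; Samuel 3/50; Victor 1/4

There is no surviving spouse, so the entire estate passes to Martin's descendants per capita at each generation.
At generation 1 (Tessa, Victor, Edmund, Diana) there are 4 shares of (1)/4 = 1/4 each.
Living: Victor — each takes 1/4.
Deceased: Tessa, Edmund, and Diana. Their combined 3/4 is pooled and carried to generation 2.
At generation 2 (Rose, Albert, Nora, Harriet, Isaac) there are 5 shares of (3/4)/5 = 3/20 each.
Living: Albert, Nora, and Harriet — each takes 3/20.
Deceased: Rose and Isaac. Their combined 3/10 is pooled and carried to generation 3.
At generation 3 (Samuel, Judith, Charles, Fiona, Kenneth) there are 5 shares of (3/10)/5 = 3/50 each.
Living: Samuel, Judith, Charles, Fiona, and Kenneth — each takes 3/50.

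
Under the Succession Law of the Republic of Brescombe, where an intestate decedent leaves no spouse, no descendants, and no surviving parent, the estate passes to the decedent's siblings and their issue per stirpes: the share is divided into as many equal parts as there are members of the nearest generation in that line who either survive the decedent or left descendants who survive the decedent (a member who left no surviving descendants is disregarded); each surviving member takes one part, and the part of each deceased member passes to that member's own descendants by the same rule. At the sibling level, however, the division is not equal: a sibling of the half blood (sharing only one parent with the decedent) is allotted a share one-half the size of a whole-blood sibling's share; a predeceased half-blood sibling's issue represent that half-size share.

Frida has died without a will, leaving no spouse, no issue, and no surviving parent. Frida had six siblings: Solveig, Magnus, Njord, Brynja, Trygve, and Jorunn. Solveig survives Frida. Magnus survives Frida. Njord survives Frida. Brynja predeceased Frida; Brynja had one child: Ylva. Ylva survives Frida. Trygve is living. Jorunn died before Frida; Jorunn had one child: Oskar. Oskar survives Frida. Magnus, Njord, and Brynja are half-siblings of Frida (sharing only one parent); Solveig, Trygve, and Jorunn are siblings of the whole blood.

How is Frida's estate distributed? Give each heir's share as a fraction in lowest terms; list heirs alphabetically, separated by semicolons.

Magnus 1/9; Njord 1/9; Oskar 2/9; Solveig 2/9; Trygve 2/9; Ylva 1/9

No spouse, descendants, or parent survives, so the estate passes to Frida's siblings per stirpes.
Half-blood siblings count for one-half the weight of whole-blood siblings at the initial division.
Dividing 1 in proportion to weights (total weight 9/2): Solveig (weight 1) → 2/9; Magnus (weight 1/2) → 1/9; Njord (weight 1/2) → 1/9; Brynja (weight 1/2) → 1/9; Trygve (weight 1) → 2/9; Jorunn (weight 1) → 2/9.
Solveig is living and takes 2/9.
Magnus is living and takes 1/9.
Njord is living and takes 1/9.
Brynja predeceased; the 1/9 allotted to Brynja's branch passes to Brynja's issue by representation.
Ylva is the sole taker at this level and receives the full 1/9.
Trygve is living and takes 2/9.
Jorunn predeceased; the 2/9 allotted to Jorunn's branch passes to Jorunn's issue by representation.
Oskar is the sole taker at this level and receives the full 2/9.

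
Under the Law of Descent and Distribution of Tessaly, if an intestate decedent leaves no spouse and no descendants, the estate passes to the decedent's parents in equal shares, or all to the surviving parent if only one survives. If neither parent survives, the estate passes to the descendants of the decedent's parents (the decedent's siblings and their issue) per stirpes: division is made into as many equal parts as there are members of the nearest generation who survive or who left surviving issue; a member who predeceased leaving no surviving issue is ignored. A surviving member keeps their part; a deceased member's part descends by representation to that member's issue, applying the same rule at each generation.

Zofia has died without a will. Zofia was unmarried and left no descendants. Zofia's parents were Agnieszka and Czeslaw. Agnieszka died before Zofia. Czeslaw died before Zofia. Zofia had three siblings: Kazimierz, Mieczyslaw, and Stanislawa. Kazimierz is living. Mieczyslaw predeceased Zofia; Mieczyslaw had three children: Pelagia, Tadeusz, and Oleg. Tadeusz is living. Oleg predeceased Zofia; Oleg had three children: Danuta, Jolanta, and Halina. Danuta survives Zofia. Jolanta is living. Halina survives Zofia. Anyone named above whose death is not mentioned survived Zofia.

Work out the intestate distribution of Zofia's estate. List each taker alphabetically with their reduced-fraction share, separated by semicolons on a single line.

Danuta 1/27; Halina 1/27; Jolanta 1/27; Kazimierz 1/3; Pelagia 1/9; Stanislawa 1/3; Tadeusz 1/9

Neither parent survives and there are no descendants, so the estate passes to Zofia's siblings and their issue per stirpes.
The estate is divided into 3 equal shares of 1/3 among Kazimierz, Mieczyslaw, Stanislawa.
Kazimierz is living and takes 1/3.
Mieczyslaw predeceased; the 1/3 allotted to Mieczyslaw's branch passes to Mieczyslaw's issue by representation.
The 1/3 is divided into 3 equal shares of 1/9 among Pelagia, Tadeusz, Oleg.
Pelagia is living and takes 1/9.
Tadeusz is living and takes 1/9.
Oleg predeceased; the 1/9 allotted to Oleg's branch passes to Oleg's issue by representation.
The 1/9 is divided into 3 equal shares of 1/27 among Danuta, Jolanta, Halina.
Danuta is living and takes 1/27.
Jolanta is living and takes 1/27.
Halina is living and takes 1/27.
Stanislawa is living and takes 1/3.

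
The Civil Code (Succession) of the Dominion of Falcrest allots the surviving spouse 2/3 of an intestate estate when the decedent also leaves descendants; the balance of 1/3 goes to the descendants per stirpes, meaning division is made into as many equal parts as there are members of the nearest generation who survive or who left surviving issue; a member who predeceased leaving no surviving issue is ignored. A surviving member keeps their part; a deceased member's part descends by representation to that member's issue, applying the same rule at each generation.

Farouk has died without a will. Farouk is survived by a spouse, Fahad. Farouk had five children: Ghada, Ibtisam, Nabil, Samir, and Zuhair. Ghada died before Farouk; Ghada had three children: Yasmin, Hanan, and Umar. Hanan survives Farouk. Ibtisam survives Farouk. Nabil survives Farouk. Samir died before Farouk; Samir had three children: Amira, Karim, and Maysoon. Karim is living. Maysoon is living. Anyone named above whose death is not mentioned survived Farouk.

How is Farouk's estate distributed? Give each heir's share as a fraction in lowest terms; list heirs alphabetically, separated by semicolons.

Amira 1/45; Fahad 2/3; Hanan 1/45; Ibtisam 1/15; Karim 1/45; Maysoon 1/45; Nabil 1/15; Umar 1/45; Yasmin 1/45; Zuhair 1/15

Fahad, as surviving spouse, takes 2/3.
The remaining 1/3 passes to Farouk's descendants per stirpes.
The 1/3 is divided into 5 equal shares of 1/15 among Ghada, Ibtisam, Nabil, Samir, Zuhair.
Ghada predeceased; the 1/15 allotted to Ghada's branch passes to Ghada's issue by representation.
The 1/15 is divided into 3 equal shares of 1/45 among Yasmin, Hanan, Umar.
Yasmin is living and takes 1/45.
Hanan is living and takes 1/45.
Umar is living and takes 1/45.
Ibtisam is living and takes 1/15.
Nabil is living and takes 1/15.
Samir predeceased; the 1/15 allotted to Samir's branch passes to Samir's issue by representation.
The 1/15 is divided into 3 equal shares of 1/45 among Amira, Karim, Maysoon.
Amira is living and takes 1/45.
Karim is living and takes 1/45.
Maysoon is living and takes 1/45.
Zuhair is living and takes 1/15.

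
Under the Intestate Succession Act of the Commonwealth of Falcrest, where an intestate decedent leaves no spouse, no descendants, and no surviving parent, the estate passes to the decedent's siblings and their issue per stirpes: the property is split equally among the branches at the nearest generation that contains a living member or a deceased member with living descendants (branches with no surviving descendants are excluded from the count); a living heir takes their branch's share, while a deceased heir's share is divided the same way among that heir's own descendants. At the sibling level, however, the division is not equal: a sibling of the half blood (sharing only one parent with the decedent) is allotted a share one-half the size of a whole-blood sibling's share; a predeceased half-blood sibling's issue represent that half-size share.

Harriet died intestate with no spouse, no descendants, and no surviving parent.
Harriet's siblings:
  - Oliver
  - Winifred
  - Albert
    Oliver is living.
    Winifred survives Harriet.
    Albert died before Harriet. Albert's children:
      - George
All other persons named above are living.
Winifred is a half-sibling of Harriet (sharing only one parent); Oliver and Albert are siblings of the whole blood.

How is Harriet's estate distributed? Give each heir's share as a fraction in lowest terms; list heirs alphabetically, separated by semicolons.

No spouse, descendants, or parent survives, so the estate passes to Harriet's siblings per stirpes.
Half-blood siblings count for one-half the weight of whole-blood siblings at the initial division.
Dividing 1 in proportion to weights (total weight 5/2): Oliver (weight 1) → 2/5; Winifred (weight 1/2) → 1/5; Albert (weight 1) → 2/5.
Oliver is living and takes 2/5.
Winifred is living and takes 1/5.
Albert predeceased; the 2/5 allotted to Albert's branch passes to Albert's issue by representation.
George is the sole taker at this level and receives the full 2/5.

George 2/5; Oliver 2/5; Winifred 1/5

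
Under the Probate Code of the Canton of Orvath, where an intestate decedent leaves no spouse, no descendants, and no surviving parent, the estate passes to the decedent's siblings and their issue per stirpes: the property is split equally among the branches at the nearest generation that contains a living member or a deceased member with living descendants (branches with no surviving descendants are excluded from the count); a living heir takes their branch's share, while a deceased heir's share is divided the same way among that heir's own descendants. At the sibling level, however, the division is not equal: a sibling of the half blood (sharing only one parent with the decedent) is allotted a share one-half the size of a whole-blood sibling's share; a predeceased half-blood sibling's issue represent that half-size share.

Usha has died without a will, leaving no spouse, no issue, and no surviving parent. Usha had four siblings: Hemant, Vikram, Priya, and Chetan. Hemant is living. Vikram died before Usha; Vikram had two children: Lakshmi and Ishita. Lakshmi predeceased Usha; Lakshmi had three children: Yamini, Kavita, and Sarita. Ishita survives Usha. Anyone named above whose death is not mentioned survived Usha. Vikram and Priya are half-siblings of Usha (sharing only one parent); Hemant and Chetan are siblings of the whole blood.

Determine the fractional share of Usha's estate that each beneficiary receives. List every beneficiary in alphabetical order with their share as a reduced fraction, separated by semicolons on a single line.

Chetan 1/3; Hemant 1/3; Ishita 1/12; Kavita 1/36; Priya 1/6; Sarita 1/36; Yamini 1/36

No spouse, descendants, or parent survives, so the estate passes to Usha's siblings per stirpes.
Half-blood siblings count for one-half the weight of whole-blood siblings at the initial division.
Dividing 1 in proportion to weights (total weight 3): Hemant (weight 1) → 1/3; Vikram (weight 1/2) → 1/6; Priya (weight 1/2) → 1/6; Chetan (weight 1) → 1/3.
Hemant is living and takes 1/3.
Vikram predeceased; the 1/6 allotted to Vikram's branch passes to Vikram's issue by representation.
The 1/6 is divided into 2 equal shares of 1/12 among Lakshmi, Ishita.
Lakshmi predeceased; the 1/12 allotted to Lakshmi's branch passes to Lakshmi's issue by representation.
The 1/12 is divided into 3 equal shares of 1/36 among Yamini, Kavita, Sarita.
Yamini is living and takes 1/36.
Kavita is living and takes 1/36.
Sarita is living and takes 1/36.
Ishita is living and takes 1/12.
Priya is living and takes 1/6.
Chetan is living and takes 1/3.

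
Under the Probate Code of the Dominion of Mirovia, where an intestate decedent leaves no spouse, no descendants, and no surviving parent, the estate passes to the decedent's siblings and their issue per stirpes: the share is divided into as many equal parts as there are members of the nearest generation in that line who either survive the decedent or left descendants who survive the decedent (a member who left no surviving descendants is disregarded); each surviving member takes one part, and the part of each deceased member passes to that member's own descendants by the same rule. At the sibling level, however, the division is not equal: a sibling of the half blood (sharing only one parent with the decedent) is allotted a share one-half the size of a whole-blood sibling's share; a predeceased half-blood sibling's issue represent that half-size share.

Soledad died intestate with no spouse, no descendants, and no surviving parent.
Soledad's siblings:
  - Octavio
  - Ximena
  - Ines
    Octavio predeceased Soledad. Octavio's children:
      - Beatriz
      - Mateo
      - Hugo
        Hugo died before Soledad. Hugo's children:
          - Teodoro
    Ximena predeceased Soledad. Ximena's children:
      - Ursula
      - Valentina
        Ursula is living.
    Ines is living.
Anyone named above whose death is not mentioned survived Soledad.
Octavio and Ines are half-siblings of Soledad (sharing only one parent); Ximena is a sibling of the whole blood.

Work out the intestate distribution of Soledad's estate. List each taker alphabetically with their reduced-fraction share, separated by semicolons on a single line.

Beatriz 1/12; Ines 1/4; Mateo 1/12; Teodoro 1/12; Ursula 1/4; Valentina 1/4

No spouse, descendants, or parent survives, so the estate passes to Soledad's siblings per stirpes.
Half-blood siblings count for one-half the weight of whole-blood siblings at the initial division.
Dividing 1 in proportion to weights (total weight 2): Octavio (weight 1/2) → 1/4; Ximena (weight 1) → 1/2; Ines (weight 1/2) → 1/4.
Octavio predeceased; the 1/4 allotted to Octavio's branch passes to Octavio's issue by representation.
The 1/4 is divided into 3 equal shares of 1/12 among Beatriz, Mateo, Hugo.
Beatriz is living and takes 1/12.
Mateo is living and takes 1/12.
Hugo predeceased; the 1/12 allotted to Hugo's branch passes to Hugo's issue by representation.
Teodoro is the sole taker at this level and receives the full 1/12.
Ximena predeceased; the 1/2 allotted to Ximena's branch passes to Ximena's issue by representation.
The 1/2 is divided into 2 equal shares of 1/4 among Ursula, Valentina.
Ursula is living and takes 1/4.
Valentina is living and takes 1/4.
Ines is living and takes 1/4.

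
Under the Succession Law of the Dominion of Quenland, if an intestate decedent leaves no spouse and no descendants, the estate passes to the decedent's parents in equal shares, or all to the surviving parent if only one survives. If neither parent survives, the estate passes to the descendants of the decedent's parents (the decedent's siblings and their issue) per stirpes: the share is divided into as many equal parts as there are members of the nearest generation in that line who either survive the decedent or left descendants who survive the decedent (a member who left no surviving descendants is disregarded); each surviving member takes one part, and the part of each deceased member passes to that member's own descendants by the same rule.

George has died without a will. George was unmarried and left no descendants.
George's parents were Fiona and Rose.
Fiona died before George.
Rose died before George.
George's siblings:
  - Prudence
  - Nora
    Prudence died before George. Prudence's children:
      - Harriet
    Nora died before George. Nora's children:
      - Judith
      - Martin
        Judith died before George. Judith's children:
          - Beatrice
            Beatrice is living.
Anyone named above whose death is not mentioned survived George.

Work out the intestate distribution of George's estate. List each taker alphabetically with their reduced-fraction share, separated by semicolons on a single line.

Neither parent survives and there are no descendants, so the estate passes to George's siblings and their issue per stirpes.
The estate is divided into 2 equal shares of 1/2 among Prudence, Nora.
Prudence predeceased; the 1/2 allotted to Prudence's branch passes to Prudence's issue by representation.
Harriet is the sole taker at this level and receives the full 1/2.
Nora predeceased; the 1/2 allotted to Nora's branch passes to Nora's issue by representation.
The 1/2 is divided into 2 equal shares of 1/4 among Judith, Martin.
Judith predeceased; the 1/4 allotted to Judith's branch passes to Judith's issue by representation.
Beatrice is the sole taker at this level and receives the full 1/4.
Martin is living and takes 1/4.

Beatrice 1/4; Harriet 1/2; Martin 1/4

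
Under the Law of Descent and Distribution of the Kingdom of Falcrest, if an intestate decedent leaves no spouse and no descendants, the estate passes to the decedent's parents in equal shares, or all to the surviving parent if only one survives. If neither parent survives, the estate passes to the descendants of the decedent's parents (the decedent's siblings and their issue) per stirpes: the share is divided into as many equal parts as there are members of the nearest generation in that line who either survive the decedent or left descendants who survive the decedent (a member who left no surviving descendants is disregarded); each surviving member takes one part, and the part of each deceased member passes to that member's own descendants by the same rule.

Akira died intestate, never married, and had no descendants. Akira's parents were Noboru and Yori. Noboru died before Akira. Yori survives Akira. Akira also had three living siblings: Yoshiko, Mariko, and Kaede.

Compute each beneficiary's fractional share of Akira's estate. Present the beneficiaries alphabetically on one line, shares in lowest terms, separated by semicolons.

Only one parent, Yori, survives, so Yori takes the entire estate. The siblings take nothing because a surviving parent has priority.

Yori 1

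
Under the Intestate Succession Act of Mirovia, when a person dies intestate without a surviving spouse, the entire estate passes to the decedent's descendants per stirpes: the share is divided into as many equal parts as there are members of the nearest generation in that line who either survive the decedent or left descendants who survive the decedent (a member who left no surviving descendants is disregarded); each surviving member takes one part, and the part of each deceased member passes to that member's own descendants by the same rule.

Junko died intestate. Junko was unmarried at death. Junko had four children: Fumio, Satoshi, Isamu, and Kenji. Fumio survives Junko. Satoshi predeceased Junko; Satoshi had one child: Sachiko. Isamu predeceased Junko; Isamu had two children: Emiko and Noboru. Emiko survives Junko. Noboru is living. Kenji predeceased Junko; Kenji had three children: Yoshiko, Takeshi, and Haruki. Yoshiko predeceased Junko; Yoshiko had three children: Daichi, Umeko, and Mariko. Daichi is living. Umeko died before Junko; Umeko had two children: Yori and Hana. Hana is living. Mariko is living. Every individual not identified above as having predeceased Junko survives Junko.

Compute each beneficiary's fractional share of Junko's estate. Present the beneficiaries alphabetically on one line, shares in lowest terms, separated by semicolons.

Daichi 1/36; Emiko 1/8; Fumio 1/4; Hana 1/72; Haruki 1/12; Mariko 1/36; Noboru 1/8; Sachiko 1/4; Takeshi 1/12; Yori 1/72

There is no surviving spouse, so the entire estate passes to Junko's descendants per stirpes.
The estate is divided into 4 equal shares of 1/4 among Fumio, Satoshi, Isamu, Kenji.
Fumio is living and takes 1/4.
Satoshi predeceased; the 1/4 allotted to Satoshi's branch passes to Satoshi's issue by representation.
Sachiko is the sole taker at this level and receives the full 1/4.
Isamu predeceased; the 1/4 allotted to Isamu's branch passes to Isamu's issue by representation.
The 1/4 is divided into 2 equal shares of 1/8 among Emiko, Noboru.
Emiko is living and takes 1/8.
Noboru is living and takes 1/8.
Kenji predeceased; the 1/4 allotted to Kenji's branch passes to Kenji's issue by representation.
The 1/4 is divided into 3 equal shares of 1/12 among Yoshiko, Takeshi, Haruki.
Yoshiko predeceased; the 1/12 allotted to Yoshiko's branch passes to Yoshiko's issue by representation.
The 1/12 is divided into 3 equal shares of 1/36 among Daichi, Umeko, Mariko.
Daichi is living and takes 1/36.
Umeko predeceased; the 1/36 allotted to Umeko's branch passes to Umeko's issue by representation.
The 1/36 is divided into 2 equal shares of 1/72 among Yori, Hana.
Yori is living and takes 1/72.
Hana is living and takes 1/72.
Mariko is living and takes 1/36.
Takeshi is living and takes 1/12.
Haruki is living and takes 1/12.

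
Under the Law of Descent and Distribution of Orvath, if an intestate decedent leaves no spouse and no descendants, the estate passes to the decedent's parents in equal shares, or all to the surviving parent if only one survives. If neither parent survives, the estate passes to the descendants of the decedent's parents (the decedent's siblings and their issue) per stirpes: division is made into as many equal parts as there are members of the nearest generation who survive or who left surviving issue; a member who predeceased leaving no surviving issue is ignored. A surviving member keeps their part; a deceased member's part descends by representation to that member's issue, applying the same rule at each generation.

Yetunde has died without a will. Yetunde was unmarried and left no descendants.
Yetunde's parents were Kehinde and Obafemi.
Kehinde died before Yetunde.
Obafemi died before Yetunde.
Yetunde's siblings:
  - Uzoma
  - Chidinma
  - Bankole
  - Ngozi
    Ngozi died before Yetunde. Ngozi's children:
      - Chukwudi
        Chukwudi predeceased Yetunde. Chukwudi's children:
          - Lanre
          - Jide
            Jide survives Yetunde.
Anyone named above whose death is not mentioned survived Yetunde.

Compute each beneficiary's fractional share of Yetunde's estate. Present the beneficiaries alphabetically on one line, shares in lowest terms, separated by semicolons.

Bankole 1/4; Chidinma 1/4; Jide 1/8; Lanre 1/8; Uzoma 1/4

Neither parent survives and there are no descendants, so the estate passes to Yetunde's siblings and their issue per stirpes.
The estate is divided into 4 equal shares of 1/4 among Uzoma, Chidinma, Bankole, Ngozi.
Uzoma is living and takes 1/4.
Chidinma is living and takes 1/4.
Bankole is living and takes 1/4.
Ngozi predeceased; the 1/4 allotted to Ngozi's branch passes to Ngozi's issue by representation.
Chukwudi's line is the sole branch at this level, so the full 1/4 passes to Chukwudi's issue by representation.
The 1/4 is divided into 2 equal shares of 1/8 among Lanre, Jide.
Lanre is living and takes 1/8.
Jide is living and takes 1/8.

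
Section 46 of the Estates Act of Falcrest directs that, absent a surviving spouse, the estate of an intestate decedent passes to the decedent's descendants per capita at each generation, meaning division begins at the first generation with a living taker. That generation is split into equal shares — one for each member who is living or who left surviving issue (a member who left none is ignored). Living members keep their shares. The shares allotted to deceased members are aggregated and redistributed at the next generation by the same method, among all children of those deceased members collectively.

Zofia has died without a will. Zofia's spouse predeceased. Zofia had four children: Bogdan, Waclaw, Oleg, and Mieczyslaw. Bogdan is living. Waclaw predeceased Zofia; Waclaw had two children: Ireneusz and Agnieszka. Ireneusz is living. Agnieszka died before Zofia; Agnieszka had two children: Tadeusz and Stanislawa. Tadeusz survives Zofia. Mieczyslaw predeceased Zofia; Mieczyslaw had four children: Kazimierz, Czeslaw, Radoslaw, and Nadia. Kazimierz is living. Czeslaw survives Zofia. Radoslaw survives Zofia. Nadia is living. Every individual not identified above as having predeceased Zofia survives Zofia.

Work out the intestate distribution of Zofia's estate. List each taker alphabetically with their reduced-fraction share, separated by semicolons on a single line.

Bogdan 1/4; Czeslaw 1/12; Ireneusz 1/12; Kazimierz 1/12; Nadia 1/12; Oleg 1/4; Radoslaw 1/12; Stanislawa 1/24; Tadeusz 1/24

There is no surviving spouse, so the entire estate passes to Zofia's descendants per capita at each generation.
At generation 1 (Bogdan, Waclaw, Oleg, Mieczyslaw) there are 4 shares of (1)/4 = 1/4 each.
Living: Bogdan and Oleg — each takes 1/4.
Deceased: Waclaw and Mieczyslaw. Their combined 1/2 is pooled and carried to generation 2.
At generation 2 (Ireneusz, Agnieszka, Kazimierz, Czeslaw, Radoslaw, Nadia) there are 6 shares of (1/2)/6 = 1/12 each.
Living: Ireneusz, Kazimierz, Czeslaw, Radoslaw, and Nadia — each takes 1/12.
Deceased: Agnieszka. That 1/12 share is carried to generation 3.
At generation 3 (Tadeusz, Stanislawa) there are 2 shares of (1/12)/2 = 1/24 each.
Living: Tadeusz and Stanislawa — each takes 1/24.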